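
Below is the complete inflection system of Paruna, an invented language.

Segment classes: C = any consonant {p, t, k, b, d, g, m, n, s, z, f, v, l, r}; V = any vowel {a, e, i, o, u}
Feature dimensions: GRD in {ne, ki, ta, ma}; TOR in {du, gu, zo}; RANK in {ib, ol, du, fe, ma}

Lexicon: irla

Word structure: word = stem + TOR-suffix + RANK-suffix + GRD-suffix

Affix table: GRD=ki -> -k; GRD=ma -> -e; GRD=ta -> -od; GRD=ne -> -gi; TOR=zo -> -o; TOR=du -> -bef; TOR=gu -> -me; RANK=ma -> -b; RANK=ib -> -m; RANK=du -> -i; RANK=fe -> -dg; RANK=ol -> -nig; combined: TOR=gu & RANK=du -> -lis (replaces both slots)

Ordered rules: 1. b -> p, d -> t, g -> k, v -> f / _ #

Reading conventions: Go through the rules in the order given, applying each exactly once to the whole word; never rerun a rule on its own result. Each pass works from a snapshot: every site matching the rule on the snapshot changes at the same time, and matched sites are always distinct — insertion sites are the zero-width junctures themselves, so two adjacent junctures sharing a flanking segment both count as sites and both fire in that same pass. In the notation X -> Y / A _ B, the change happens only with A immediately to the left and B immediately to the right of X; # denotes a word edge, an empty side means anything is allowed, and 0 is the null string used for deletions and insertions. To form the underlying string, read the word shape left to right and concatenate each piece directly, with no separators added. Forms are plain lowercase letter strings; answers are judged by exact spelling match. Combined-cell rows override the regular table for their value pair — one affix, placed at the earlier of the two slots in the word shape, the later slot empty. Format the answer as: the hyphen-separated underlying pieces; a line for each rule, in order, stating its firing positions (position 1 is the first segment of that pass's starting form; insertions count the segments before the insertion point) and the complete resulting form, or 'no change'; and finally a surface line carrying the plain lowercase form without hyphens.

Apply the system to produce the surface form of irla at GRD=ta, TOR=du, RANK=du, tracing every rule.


underlying: irla-bef-i-od
1. b -> p, d -> t, g -> k, v -> f / _ #: fires at position(s) 10: irlabefiot
surface: irlabefiot


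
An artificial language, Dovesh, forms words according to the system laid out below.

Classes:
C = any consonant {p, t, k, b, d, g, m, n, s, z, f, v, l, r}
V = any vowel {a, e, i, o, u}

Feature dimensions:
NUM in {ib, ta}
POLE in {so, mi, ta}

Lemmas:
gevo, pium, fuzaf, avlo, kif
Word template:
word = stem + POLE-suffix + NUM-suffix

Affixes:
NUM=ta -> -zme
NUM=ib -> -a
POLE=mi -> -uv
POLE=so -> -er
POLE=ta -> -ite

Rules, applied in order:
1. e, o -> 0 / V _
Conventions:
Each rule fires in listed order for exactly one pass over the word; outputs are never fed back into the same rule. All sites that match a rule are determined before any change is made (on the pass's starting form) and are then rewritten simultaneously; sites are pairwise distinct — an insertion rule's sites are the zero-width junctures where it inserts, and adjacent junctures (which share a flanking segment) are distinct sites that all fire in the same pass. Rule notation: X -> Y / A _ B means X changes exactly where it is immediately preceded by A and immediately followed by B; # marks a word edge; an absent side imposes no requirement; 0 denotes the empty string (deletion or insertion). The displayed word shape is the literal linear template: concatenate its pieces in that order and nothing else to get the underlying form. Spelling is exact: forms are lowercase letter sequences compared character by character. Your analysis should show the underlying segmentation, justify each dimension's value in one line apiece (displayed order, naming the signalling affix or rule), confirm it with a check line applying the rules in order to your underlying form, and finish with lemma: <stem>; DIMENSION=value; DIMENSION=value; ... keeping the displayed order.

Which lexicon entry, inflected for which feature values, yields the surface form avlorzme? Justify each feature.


underlying: avlo-er-zme
NUM=ta - signalled by the affix -zme
POLE=so - signalled by the affix -er
check: avloerzme -> avlorzme
lemma: avlo; NUM=ta; POLE=so


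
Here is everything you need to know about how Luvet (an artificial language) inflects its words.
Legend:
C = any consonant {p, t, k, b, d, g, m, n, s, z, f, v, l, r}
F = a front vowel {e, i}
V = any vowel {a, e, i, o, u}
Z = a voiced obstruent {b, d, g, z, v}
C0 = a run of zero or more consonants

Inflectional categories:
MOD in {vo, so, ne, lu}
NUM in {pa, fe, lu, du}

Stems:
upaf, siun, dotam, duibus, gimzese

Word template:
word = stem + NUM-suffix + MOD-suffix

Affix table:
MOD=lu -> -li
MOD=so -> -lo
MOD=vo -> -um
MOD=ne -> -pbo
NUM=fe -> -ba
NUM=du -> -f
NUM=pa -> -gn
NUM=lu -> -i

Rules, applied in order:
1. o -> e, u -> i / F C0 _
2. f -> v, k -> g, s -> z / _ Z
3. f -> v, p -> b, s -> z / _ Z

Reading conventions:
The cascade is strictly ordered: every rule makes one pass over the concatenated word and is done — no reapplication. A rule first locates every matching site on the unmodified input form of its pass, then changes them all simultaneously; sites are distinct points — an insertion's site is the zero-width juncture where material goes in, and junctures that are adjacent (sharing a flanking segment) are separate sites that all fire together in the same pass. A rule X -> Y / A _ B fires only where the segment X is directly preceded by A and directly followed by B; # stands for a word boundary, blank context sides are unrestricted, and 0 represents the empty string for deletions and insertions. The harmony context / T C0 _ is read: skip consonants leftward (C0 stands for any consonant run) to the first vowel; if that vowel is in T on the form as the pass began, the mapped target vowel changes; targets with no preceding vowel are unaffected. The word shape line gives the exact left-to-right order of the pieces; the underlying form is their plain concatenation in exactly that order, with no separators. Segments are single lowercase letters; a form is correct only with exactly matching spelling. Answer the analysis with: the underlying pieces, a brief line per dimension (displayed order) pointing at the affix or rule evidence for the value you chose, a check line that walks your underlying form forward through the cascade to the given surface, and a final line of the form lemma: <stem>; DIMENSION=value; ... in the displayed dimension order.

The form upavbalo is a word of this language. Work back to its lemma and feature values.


underlying: upaf-ba-lo
MOD=so - signalled by the affix -lo
NUM=fe - signalled by the affix -ba
check: upafbalo -> upafbalo -> upavbalo -> upavbalo
lemma: upaf; MOD=so; NUM=fe


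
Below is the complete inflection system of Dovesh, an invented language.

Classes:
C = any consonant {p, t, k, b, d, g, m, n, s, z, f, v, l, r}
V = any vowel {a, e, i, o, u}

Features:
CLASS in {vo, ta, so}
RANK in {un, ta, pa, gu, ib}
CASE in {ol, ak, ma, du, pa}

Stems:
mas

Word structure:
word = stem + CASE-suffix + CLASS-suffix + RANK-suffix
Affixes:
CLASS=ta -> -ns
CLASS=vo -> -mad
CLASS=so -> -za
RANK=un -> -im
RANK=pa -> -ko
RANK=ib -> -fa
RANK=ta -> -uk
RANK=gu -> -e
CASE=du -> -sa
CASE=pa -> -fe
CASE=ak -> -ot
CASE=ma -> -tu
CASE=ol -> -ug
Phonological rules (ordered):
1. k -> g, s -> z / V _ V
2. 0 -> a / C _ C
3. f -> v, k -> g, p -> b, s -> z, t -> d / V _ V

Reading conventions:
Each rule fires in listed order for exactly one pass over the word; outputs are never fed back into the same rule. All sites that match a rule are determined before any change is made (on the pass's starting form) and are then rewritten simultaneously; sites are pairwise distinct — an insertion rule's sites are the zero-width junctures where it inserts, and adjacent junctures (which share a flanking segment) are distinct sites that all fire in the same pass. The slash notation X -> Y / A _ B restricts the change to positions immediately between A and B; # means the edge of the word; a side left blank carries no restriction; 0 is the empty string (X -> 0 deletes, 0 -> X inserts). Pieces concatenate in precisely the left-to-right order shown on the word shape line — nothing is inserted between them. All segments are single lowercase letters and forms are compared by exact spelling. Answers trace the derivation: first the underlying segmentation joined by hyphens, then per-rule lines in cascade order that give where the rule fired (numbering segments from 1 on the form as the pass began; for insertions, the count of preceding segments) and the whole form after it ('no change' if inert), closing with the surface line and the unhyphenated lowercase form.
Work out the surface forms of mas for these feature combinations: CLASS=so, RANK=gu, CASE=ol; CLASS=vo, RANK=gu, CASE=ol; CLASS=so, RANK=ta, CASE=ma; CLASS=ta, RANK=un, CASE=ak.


cell CLASS=so, RANK=gu, CASE=ol:
underlying: mas-ug-za-e
1. k -> g, s -> z / V _ V: fires at position(s) 3: mazugzae
2. 0 -> a / C _ C: inserts after position(s) 5: mazugazae
3. f -> v, k -> g, p -> b, s -> z, t -> d / V _ V: no change
surface: mazugazae

cell CLASS=vo, RANK=gu, CASE=ol:
underlying: mas-ug-mad-e
1. k -> g, s -> z / V _ V: fires at position(s) 3: mazugmade
2. 0 -> a / C _ C: inserts after position(s) 5: mazugamade
3. f -> v, k -> g, p -> b, s -> z, t -> d / V _ V: no change
surface: mazugamade

cell CLASS=so, RANK=ta, CASE=ma:
underlying: mas-tu-za-uk
1. k -> g, s -> z / V _ V: no change
2. 0 -> a / C _ C: inserts after position(s) 3: masatuzauk
3. f -> v, k -> g, p -> b, s -> z, t -> d / V _ V: fires at position(s) 3, 5: mazaduzauk
surface: mazaduzauk

cell CLASS=ta, RANK=un, CASE=ak:
underlying: mas-ot-ns-im
1. k -> g, s -> z / V _ V: fires at position(s) 3: mazotnsim
2. 0 -> a / C _ C: inserts after position(s) 5, 6: mazotanasim
3. f -> v, k -> g, p -> b, s -> z, t -> d / V _ V: fires at position(s) 5, 9: mazodanazim
surface: mazodanazim


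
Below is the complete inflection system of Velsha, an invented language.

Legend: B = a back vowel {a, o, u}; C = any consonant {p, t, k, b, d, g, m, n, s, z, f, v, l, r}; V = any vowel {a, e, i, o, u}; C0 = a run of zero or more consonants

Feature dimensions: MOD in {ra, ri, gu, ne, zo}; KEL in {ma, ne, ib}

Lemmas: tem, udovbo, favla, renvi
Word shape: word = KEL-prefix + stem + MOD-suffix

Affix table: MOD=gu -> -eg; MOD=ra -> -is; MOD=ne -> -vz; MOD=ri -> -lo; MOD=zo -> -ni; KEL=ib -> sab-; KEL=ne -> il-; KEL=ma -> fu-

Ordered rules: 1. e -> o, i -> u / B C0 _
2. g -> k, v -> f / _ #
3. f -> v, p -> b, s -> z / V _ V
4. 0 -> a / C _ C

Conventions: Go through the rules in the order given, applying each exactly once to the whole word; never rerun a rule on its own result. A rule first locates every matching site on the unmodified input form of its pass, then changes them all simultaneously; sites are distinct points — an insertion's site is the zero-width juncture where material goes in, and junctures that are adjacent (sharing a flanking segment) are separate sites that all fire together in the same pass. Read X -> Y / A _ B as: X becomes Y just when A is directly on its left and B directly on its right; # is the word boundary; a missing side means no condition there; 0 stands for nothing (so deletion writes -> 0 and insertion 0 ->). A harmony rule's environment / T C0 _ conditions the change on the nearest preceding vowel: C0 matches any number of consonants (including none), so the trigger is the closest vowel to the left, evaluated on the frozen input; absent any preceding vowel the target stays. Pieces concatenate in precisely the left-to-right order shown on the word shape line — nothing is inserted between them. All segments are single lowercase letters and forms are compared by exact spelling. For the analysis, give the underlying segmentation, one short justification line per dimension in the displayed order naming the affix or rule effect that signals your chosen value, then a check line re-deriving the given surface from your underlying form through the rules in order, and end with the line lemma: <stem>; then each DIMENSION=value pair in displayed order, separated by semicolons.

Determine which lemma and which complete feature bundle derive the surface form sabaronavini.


underlying: sab-renvi-ni
MOD=zo - signalled by the affix -ni
KEL=ib - signalled by the affix sab-
check: sabrenvini -> sabronvini -> sabronvini -> sabronvini -> sabaronavini
lemma: renvi; MOD=zo; KEL=ib


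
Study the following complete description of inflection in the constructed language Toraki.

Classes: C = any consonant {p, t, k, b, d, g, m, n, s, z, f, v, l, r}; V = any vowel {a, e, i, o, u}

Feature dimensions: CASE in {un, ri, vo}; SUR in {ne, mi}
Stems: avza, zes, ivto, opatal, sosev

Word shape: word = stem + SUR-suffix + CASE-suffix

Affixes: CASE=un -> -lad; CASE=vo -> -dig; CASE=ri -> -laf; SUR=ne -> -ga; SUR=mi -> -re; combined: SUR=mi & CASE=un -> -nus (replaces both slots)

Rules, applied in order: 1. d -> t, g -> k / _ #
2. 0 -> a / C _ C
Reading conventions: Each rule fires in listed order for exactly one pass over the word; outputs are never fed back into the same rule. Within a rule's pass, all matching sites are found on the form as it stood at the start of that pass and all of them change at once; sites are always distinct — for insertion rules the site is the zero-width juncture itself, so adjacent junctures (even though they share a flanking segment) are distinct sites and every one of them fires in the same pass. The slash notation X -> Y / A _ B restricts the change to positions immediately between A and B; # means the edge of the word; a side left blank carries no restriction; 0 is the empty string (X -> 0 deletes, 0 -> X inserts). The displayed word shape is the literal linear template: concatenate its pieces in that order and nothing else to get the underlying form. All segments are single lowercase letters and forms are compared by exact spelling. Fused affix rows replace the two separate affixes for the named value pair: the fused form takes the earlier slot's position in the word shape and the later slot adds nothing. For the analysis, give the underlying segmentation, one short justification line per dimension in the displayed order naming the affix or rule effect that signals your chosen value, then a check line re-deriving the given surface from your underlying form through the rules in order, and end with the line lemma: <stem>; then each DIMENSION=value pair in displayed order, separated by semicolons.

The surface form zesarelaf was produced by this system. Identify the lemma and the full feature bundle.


underlying: zes-re-laf
CASE=ri - signalled by the affix -laf
SUR=mi - signalled by the affix -re
check: zesrelaf -> zesrelaf -> zesarelaf
lemma: zes; CASE=ri; SUR=mi


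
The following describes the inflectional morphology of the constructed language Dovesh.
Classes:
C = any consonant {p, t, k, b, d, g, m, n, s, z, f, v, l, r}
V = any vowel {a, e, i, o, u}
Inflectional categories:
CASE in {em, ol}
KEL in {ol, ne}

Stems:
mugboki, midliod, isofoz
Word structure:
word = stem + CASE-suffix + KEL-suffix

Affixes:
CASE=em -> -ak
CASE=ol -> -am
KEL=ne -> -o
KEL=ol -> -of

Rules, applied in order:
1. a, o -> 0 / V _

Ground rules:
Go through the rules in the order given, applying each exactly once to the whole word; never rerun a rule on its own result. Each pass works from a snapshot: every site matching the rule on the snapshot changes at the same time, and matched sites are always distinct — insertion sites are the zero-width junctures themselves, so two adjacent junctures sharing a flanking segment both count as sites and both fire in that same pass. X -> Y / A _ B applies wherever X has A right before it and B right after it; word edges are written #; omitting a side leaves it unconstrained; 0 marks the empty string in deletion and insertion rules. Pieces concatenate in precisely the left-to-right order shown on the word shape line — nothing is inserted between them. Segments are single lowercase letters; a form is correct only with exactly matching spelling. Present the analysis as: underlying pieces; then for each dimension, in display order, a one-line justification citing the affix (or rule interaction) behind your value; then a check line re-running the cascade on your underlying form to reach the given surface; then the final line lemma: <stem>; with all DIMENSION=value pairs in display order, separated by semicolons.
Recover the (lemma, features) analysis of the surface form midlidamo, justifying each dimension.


underlying: midliod-am-o
CASE=ol - signalled by the affix -am
KEL=ne - signalled by the affix -o
check: midliodamo -> midlidamo
lemma: midliod; CASE=ol; KEL=ne


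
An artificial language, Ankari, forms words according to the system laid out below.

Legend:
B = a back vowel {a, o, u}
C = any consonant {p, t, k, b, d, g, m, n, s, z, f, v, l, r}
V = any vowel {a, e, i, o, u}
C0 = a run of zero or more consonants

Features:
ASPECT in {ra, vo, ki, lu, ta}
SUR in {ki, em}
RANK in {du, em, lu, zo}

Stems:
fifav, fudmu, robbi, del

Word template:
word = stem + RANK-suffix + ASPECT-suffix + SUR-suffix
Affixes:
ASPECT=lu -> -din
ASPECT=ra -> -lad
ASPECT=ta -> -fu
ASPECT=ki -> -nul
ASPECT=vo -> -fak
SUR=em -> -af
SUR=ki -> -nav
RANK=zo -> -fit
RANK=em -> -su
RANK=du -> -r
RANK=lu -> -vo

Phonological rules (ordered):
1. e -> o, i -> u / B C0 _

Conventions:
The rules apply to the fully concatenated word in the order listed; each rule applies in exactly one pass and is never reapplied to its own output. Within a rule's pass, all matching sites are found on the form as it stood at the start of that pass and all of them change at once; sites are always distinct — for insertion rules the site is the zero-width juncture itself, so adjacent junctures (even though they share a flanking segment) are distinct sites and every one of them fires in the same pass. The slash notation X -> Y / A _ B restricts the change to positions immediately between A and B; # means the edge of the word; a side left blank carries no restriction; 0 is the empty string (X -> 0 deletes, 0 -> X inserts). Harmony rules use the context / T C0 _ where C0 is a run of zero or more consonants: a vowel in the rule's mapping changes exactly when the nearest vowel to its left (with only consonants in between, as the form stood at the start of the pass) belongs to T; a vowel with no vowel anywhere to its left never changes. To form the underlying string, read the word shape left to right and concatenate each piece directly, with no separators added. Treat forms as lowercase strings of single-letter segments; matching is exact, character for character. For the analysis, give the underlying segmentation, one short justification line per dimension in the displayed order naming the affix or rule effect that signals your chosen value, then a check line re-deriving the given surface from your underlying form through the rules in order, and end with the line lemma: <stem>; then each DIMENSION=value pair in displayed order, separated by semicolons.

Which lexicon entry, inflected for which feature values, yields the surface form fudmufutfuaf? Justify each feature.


underlying: fudmu-fit-fu-af
ASPECT=ta - signalled by the affix -fu
SUR=em - signalled by the affix -af
RANK=zo - signalled by the affix -fit
check: fudmufitfuaf -> fudmufutfuaf
lemma: fudmu; ASPECT=ta; SUR=em; RANK=zo


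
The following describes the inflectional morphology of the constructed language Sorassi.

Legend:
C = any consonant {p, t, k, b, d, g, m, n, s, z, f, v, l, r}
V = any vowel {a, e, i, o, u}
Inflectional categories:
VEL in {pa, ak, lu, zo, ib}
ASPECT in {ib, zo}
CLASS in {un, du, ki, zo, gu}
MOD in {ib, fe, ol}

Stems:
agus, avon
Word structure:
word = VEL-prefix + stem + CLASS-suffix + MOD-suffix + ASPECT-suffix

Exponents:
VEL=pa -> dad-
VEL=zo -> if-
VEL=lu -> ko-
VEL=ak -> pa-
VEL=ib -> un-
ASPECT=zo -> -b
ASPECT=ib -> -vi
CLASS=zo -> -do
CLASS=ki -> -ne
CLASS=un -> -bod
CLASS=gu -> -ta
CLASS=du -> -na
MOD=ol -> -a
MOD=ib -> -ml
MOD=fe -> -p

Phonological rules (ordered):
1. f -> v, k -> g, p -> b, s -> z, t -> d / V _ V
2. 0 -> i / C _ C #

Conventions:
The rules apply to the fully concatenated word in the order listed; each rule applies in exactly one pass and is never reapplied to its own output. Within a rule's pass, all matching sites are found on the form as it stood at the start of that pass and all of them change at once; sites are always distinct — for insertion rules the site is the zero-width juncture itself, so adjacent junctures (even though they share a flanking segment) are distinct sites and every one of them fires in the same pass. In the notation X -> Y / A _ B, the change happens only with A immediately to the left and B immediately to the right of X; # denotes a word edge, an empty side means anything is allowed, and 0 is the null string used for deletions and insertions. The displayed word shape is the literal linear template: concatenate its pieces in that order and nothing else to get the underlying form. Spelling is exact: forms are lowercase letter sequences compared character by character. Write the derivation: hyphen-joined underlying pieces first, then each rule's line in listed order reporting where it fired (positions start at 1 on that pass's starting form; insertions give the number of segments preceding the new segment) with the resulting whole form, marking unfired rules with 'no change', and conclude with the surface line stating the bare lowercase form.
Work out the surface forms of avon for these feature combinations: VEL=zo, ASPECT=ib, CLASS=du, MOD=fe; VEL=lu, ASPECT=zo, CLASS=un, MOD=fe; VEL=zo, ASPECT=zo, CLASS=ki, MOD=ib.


cell VEL=zo, ASPECT=ib, CLASS=du, MOD=fe:
underlying: if-avon-na-p-vi
1. f -> v, k -> g, p -> b, s -> z, t -> d / V _ V: fires at position(s) 2: ivavonnapvi
2. 0 -> i / C _ C #: no change
surface: ivavonnapvi

cell VEL=lu, ASPECT=zo, CLASS=un, MOD=fe:
underlying: ko-avon-bod-p-b
1. f -> v, k -> g, p -> b, s -> z, t -> d / V _ V: no change
2. 0 -> i / C _ C #: inserts after position(s) 10: koavonbodpib
surface: koavonbodpib

cell VEL=zo, ASPECT=zo, CLASS=ki, MOD=ib:
underlying: if-avon-ne-ml-b
1. f -> v, k -> g, p -> b, s -> z, t -> d / V _ V: fires at position(s) 2: ivavonnemlb
2. 0 -> i / C _ C #: inserts after position(s) 10: ivavonnemlib
surface: ivavonnemlib


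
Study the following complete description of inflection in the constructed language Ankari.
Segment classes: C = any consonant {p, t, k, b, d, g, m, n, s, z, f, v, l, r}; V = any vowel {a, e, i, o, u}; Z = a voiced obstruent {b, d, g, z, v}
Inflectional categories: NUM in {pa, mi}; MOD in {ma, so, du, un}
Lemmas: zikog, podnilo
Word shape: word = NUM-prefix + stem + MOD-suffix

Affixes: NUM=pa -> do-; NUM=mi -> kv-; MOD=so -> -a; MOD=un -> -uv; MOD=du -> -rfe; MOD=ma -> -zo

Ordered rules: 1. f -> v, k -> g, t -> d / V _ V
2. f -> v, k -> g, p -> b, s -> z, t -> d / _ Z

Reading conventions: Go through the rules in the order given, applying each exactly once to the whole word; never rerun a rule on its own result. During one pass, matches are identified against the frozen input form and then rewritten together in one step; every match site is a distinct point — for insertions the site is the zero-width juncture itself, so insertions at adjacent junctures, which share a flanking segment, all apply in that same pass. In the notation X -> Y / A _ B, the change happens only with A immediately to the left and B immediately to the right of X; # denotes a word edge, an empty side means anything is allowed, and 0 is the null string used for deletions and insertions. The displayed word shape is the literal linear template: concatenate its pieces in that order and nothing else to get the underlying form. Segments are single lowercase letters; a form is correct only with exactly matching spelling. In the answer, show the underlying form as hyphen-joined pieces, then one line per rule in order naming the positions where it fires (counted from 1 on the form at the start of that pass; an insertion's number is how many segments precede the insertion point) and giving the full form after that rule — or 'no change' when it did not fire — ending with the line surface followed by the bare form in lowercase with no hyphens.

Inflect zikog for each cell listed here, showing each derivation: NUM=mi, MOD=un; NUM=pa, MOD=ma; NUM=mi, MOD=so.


cell NUM=mi, MOD=un:
underlying: kv-zikog-uv
1. f -> v, k -> g, t -> d / V _ V: fires at position(s) 5: kvzigoguv
2. f -> v, k -> g, p -> b, s -> z, t -> d / _ Z: fires at position(s) 1: gvzigoguv
surface: gvzigoguv

cell NUM=pa, MOD=ma:
underlying: do-zikog-zo
1. f -> v, k -> g, t -> d / V _ V: fires at position(s) 5: dozigogzo
2. f -> v, k -> g, p -> b, s -> z, t -> d / _ Z: no change
surface: dozigogzo

cell NUM=mi, MOD=so:
underlying: kv-zikog-a
1. f -> v, k -> g, t -> d / V _ V: fires at position(s) 5: kvzigoga
2. f -> v, k -> g, p -> b, s -> z, t -> d / _ Z: fires at position(s) 1: gvzigoga
surface: gvzigoga


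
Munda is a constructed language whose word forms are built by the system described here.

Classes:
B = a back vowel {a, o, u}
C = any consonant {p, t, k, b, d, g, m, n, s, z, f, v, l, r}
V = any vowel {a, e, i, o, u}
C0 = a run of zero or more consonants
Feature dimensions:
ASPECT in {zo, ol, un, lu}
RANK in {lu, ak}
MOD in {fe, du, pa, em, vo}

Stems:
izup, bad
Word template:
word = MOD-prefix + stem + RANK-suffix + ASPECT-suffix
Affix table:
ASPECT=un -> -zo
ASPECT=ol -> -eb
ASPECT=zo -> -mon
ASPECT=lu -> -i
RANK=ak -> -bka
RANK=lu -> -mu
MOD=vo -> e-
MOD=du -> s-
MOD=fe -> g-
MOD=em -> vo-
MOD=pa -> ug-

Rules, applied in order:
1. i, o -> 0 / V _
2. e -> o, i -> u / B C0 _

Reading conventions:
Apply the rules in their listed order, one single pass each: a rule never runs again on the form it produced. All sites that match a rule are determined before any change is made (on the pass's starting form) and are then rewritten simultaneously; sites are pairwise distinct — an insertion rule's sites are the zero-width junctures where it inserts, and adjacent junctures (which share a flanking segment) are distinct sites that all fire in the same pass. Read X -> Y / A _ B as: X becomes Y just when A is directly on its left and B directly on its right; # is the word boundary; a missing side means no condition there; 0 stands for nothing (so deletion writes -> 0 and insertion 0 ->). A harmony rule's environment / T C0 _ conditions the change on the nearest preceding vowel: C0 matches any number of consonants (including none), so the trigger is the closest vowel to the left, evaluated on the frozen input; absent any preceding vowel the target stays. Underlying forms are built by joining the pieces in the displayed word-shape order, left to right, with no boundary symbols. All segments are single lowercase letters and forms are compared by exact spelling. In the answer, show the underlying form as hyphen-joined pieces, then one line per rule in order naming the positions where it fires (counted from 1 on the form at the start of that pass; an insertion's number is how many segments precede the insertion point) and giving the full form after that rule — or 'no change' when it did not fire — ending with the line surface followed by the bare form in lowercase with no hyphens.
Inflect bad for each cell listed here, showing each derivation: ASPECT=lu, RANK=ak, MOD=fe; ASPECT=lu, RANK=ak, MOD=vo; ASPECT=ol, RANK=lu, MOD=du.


cell ASPECT=lu, RANK=ak, MOD=fe:
underlying: g-bad-bka-i
1. i, o -> 0 / V _: fires at position(s) 8: gbadbka
2. e -> o, i -> u / B C0 _: no change
surface: gbadbka

cell ASPECT=lu, RANK=ak, MOD=vo:
underlying: e-bad-bka-i
1. i, o -> 0 / V _: fires at position(s) 8: ebadbka
2. e -> o, i -> u / B C0 _: no change
surface: ebadbka

cell ASPECT=ol, RANK=lu, MOD=du:
underlying: s-bad-mu-eb
1. i, o -> 0 / V _: no change
2. e -> o, i -> u / B C0 _: fires at position(s) 7: sbadmuob
surface: sbadmuob


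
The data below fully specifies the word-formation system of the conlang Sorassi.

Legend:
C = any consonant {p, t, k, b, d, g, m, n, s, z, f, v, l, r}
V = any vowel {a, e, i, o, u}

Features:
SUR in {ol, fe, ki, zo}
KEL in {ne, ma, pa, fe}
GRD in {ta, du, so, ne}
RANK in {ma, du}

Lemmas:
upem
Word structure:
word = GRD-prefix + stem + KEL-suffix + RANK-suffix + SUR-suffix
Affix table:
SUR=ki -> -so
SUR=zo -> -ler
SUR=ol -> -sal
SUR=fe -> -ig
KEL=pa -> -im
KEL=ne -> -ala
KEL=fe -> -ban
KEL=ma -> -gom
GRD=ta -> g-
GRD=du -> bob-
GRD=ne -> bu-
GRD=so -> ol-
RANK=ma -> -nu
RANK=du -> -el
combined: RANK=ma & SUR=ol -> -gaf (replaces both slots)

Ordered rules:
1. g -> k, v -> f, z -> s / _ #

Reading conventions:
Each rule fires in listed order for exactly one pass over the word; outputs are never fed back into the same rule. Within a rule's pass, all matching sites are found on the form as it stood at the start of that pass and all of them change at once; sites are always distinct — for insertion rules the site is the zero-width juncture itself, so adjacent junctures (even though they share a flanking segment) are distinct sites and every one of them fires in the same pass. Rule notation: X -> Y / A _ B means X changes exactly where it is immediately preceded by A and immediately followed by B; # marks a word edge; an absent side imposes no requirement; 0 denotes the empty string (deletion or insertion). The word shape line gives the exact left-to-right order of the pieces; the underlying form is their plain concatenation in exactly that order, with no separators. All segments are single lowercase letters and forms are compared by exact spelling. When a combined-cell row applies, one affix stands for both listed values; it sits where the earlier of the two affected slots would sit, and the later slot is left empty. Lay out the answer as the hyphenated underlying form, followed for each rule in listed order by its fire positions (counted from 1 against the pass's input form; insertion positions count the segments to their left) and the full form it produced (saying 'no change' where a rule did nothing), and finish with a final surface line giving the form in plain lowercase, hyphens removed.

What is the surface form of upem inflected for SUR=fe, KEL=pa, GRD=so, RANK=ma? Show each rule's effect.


underlying: ol-upem-im-nu-ig
1. g -> k, v -> f, z -> s / _ #: fires at position(s) 12: olupemimnuik
surface: olupemimnuik


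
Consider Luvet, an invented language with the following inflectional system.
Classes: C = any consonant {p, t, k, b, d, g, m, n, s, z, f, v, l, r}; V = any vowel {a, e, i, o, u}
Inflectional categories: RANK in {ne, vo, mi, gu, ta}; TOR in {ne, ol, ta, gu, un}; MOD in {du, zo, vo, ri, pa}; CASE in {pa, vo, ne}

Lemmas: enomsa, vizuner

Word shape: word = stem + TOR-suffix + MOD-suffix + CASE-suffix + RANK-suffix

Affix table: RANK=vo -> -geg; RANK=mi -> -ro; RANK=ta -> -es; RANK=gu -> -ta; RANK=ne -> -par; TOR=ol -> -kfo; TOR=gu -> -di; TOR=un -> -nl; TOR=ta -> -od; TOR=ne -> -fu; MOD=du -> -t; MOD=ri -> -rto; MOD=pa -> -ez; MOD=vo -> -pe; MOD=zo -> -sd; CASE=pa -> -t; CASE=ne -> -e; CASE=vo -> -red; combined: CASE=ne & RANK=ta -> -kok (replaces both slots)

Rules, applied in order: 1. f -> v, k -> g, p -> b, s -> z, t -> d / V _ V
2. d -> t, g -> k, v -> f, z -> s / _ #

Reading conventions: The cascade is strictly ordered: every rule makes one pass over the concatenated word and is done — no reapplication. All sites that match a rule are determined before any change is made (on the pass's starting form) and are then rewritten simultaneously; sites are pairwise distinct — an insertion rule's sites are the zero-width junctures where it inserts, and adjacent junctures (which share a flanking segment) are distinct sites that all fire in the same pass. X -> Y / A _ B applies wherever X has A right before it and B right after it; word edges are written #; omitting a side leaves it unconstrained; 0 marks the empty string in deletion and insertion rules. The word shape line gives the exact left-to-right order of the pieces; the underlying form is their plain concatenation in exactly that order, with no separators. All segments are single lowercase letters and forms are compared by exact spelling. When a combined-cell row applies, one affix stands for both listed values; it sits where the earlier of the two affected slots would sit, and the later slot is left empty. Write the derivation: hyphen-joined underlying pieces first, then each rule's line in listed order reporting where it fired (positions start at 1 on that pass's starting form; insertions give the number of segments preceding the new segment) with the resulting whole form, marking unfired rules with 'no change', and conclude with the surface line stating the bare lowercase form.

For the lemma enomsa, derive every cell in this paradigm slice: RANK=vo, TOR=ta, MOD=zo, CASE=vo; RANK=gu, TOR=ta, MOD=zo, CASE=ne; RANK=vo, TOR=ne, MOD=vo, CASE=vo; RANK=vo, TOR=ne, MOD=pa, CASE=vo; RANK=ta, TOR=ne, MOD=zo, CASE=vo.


cell RANK=vo, TOR=ta, MOD=zo, CASE=vo:
underlying: enomsa-od-sd-red-geg
1. f -> v, k -> g, p -> b, s -> z, t -> d / V _ V: no change
2. d -> t, g -> k, v -> f, z -> s / _ #: fires at position(s) 16: enomsaodsdredgek
surface: enomsaodsdredgek

cell RANK=gu, TOR=ta, MOD=zo, CASE=ne:
underlying: enomsa-od-sd-e-ta
1. f -> v, k -> g, p -> b, s -> z, t -> d / V _ V: fires at position(s) 12: enomsaodsdeda
2. d -> t, g -> k, v -> f, z -> s / _ #: no change
surface: enomsaodsdeda

cell RANK=vo, TOR=ne, MOD=vo, CASE=vo:
underlying: enomsa-fu-pe-red-geg
1. f -> v, k -> g, p -> b, s -> z, t -> d / V _ V: fires at position(s) 7, 9: enomsavuberedgeg
2. d -> t, g -> k, v -> f, z -> s / _ #: fires at position(s) 16: enomsavuberedgek
surface: enomsavuberedgek

cell RANK=vo, TOR=ne, MOD=pa, CASE=vo:
underlying: enomsa-fu-ez-red-geg
1. f -> v, k -> g, p -> b, s -> z, t -> d / V _ V: fires at position(s) 7: enomsavuezredgeg
2. d -> t, g -> k, v -> f, z -> s / _ #: fires at position(s) 16: enomsavuezredgek
surface: enomsavuezredgek

cell RANK=ta, TOR=ne, MOD=zo, CASE=vo:
underlying: enomsa-fu-sd-red-es
1. f -> v, k -> g, p -> b, s -> z, t -> d / V _ V: fires at position(s) 7: enomsavusdredes
2. d -> t, g -> k, v -> f, z -> s / _ #: no change
surface: enomsavusdredes


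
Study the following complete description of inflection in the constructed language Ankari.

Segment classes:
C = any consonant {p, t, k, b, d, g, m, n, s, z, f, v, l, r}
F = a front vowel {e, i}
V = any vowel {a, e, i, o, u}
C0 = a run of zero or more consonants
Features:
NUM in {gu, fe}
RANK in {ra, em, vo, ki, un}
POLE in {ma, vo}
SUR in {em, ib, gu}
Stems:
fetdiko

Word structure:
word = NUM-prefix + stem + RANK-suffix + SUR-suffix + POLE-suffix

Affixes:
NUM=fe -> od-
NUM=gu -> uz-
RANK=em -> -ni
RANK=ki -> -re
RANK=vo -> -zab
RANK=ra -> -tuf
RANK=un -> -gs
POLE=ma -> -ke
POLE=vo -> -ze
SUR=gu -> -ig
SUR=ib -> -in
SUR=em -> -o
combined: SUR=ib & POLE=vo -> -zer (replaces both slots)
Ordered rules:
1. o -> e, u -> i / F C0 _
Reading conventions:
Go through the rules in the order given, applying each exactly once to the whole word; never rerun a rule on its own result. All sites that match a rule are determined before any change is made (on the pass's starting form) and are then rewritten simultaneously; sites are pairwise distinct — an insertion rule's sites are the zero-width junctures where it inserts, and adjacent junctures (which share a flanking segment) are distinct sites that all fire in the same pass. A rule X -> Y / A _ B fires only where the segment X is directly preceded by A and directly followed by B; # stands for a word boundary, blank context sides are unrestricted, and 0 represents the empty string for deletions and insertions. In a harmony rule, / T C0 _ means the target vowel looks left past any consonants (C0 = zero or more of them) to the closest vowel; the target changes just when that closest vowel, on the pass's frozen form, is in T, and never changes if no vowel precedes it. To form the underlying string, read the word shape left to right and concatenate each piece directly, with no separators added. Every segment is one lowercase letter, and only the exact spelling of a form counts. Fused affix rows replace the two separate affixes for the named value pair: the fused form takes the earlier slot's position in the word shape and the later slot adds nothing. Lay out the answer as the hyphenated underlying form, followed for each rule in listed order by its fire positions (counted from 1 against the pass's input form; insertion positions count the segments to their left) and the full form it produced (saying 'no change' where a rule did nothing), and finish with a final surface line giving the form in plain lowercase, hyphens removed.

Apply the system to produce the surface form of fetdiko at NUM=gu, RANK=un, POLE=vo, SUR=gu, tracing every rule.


underlying: uz-fetdiko-gs-ig-ze
1. o -> e, u -> i / F C0 _: fires at position(s) 9: uzfetdikegsigze
surface: uzfetdikegsigze


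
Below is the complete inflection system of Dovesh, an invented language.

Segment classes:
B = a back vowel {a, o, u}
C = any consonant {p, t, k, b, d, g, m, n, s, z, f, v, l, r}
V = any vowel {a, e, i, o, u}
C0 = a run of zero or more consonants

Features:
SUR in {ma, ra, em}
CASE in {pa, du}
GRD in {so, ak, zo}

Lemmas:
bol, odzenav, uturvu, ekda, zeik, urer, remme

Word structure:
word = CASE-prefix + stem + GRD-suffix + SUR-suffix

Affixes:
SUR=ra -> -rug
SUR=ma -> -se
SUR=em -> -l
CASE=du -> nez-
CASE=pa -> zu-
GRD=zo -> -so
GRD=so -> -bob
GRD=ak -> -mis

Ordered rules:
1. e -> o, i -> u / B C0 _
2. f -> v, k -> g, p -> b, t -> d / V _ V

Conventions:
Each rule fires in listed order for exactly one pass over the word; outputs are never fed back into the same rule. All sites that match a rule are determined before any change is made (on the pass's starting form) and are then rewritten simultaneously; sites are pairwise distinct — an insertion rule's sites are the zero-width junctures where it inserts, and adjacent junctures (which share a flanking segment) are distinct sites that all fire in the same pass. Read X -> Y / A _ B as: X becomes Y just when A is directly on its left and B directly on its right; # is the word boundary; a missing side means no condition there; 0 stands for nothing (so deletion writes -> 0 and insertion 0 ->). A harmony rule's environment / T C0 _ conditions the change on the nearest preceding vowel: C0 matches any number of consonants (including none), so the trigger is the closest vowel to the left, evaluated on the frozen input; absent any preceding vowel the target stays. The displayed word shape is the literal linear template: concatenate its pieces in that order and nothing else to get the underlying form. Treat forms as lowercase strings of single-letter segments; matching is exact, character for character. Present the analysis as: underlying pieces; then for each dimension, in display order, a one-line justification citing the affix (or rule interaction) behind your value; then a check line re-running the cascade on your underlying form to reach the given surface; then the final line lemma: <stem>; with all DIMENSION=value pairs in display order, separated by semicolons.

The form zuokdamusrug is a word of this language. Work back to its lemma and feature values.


underlying: zu-ekda-mis-rug
SUR=ra - signalled by the affix -rug
CASE=pa - signalled by the affix zu-
GRD=ak - signalled by the affix -mis
check: zuekdamisrug -> zuokdamusrug -> zuokdamusrug
lemma: ekda; SUR=ra; CASE=pa; GRD=ak


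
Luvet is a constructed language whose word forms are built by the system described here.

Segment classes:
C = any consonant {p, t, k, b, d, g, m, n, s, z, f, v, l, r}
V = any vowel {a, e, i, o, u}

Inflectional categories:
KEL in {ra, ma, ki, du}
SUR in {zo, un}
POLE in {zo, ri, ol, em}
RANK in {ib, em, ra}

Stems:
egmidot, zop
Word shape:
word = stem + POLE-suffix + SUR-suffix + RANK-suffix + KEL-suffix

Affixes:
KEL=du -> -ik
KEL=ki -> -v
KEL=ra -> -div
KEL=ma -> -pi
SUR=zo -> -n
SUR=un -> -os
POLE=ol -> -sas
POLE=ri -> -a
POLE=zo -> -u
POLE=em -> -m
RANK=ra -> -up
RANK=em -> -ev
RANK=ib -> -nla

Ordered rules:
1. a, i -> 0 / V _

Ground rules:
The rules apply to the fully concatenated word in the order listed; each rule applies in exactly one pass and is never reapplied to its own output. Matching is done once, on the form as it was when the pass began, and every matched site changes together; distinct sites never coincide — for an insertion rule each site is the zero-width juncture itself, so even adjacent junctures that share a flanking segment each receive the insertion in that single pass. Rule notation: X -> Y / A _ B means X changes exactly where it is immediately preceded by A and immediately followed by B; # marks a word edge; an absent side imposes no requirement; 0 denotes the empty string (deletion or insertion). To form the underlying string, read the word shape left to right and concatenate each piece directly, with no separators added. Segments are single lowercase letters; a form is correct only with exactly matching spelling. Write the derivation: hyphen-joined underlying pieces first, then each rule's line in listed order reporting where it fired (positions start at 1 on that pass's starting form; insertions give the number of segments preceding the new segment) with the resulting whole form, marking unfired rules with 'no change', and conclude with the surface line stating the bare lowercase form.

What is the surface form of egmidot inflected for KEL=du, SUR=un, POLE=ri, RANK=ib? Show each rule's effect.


underlying: egmidot-a-os-nla-ik
1. a, i -> 0 / V _: fires at position(s) 14: egmidotaosnlak
surface: egmidotaosnlak
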